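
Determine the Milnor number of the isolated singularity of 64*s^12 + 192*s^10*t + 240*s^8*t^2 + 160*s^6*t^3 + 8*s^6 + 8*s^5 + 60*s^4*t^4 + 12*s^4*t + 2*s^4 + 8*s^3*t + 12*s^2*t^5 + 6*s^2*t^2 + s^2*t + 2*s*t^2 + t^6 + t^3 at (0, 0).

The Hessian of f at 0 is [[0, 0], [0, 0]] with rank 0, so corank 2. A Groebner basis of the Jacobian ideal J(f) in C{s,t} is {5*s^2/6 + 53*s*t/24 + t^4 + 13*t^3/12 + 11*t^2/8, s^3 + s^2 + 7*s*t/4 + t^3/2 + 3*t^2/4, s^2*t + s*t/2 + t^2/2, -s^2/3 + s*t^2 - 13*s*t/12 + t^3/6 - 3*t^2/4}; counting standard monomials gives mu = 7. Corank 2; j^3 = t*(s + t)^2 has shape L^2 M (L != M), so D-series; mu = 7 gives D_7.

7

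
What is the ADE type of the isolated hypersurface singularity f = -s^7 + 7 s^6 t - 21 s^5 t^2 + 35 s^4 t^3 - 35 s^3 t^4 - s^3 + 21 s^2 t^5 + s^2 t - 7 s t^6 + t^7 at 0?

The Hessian of f at 0 is [[0, 0], [0, 0]] with rank 0, so corank 2. A Groebner basis of the Jacobian ideal J(f) in C{s,t} is {s*t/7 + t^6, s*t^2, s^2 - s*t}; counting standard monomials gives mu = 8. Corank 2; j^3 = -s^2*(s - t) has shape L^2 M (L != M), so D-series; mu = 8 gives D_8.

D8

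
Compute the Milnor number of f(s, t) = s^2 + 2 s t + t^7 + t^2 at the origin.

6

The Hessian of f at 0 has rank 1. Corank 1: A-series; mu = 6 gives A_6.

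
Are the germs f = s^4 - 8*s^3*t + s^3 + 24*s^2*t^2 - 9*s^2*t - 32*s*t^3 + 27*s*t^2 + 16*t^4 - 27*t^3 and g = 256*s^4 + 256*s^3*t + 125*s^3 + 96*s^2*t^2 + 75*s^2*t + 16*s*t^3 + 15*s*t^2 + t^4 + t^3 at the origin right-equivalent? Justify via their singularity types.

Yes.

The Hessian of f at 0 has rank 0. Corank 2; j^3 = (s - 3*t)^3 is a perfect cube, so E-series; the 4-jet and mu = 6 give E_6. The Hessian of g at 0 has rank 0. Corank 2; j^3 = (5*s + t)^3 is a perfect cube, so E-series; the 4-jet and mu = 6 give E_6. Both have type E_6, hence right-equivalent.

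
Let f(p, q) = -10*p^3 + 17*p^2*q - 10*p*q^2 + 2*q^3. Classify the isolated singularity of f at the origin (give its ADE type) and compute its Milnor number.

The Hessian of f at 0 has rank 0. Corank 2; j^3 = -(2*p - q)*(5*p^2 - 6*p*q + 2*q^2) splits into three distinct lines over C (the quadratic factor has nonzero discriminant), so D_4.

Type D_{4}, Milnor number mu = 4.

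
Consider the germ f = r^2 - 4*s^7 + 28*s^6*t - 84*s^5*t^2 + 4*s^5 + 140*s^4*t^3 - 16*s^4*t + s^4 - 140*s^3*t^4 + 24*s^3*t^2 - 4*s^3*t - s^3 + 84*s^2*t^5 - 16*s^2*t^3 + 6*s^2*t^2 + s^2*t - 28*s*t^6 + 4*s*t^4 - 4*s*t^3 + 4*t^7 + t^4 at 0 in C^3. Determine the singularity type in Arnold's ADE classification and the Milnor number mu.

The Hessian of f at 0 has rank 1. Corank 2; j^3 = -s^2*(s - t) has shape L^2 M (L != M), so D-series; mu = 5 gives D_5.

Type D_{5}, Milnor number mu = 5.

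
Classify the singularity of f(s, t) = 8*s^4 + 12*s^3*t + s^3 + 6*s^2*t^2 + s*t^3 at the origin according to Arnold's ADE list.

The Hessian of f at 0 has rank 0. Corank 2; j^3 = s^3 is a perfect cube, so E-series; the 4-jet and mu = 7 give E_7.

E_7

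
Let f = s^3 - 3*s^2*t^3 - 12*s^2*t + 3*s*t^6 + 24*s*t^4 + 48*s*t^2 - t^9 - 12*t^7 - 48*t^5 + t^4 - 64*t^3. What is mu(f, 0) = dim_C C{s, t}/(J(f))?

6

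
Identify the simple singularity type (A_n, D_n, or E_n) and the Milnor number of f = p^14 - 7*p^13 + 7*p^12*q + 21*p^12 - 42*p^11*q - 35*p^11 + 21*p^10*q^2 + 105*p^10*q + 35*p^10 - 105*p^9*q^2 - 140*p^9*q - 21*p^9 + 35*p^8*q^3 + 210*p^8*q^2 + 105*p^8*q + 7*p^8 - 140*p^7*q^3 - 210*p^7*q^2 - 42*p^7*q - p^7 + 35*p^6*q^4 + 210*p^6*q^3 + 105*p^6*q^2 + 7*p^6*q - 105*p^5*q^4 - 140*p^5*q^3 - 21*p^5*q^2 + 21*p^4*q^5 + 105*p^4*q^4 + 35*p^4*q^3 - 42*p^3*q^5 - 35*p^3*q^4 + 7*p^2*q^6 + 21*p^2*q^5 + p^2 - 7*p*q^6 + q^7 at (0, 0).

The Hessian of f at 0 has rank 1. Corank 1: A-series; mu = 6 gives A_6.

Type A_{6}, Milnor number mu = 6.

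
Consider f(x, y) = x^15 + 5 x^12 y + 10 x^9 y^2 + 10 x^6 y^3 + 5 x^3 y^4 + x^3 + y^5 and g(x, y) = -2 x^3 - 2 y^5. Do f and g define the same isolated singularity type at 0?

The Hessian of f at 0 has rank 0. Corank 2; j^3 = x^3 is a perfect cube, so E-series; the 5-jet and mu = 8 give E_8. The Hessian of g at 0 has rank 0. Corank 2; j^3 = -2*x^3 is a perfect cube, so E-series; the 5-jet and mu = 8 give E_8. Both have type E_8, hence right-equivalent.

Yes.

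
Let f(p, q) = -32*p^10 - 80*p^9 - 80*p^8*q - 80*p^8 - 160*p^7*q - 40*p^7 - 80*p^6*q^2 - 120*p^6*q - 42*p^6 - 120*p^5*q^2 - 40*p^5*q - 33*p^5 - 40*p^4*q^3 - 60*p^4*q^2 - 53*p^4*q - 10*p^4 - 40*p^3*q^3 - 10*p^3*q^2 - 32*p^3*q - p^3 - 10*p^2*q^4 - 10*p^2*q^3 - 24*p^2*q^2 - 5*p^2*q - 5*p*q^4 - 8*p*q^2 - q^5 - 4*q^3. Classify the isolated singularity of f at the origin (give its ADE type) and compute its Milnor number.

Type D6, Milnor number mu = 6.

The Hessian of f at 0 is [[0, 0], [0, 0]] with rank 0, so corank 2. A Groebner basis of the Jacobian ideal J(f) in C{p,q} is {p^3 + 123*p^2/502 + 241*p*q/502 - 5*q^2/251, p^2*q + 5*p^2/1004 + 271*p*q/1004 + 261*q^2/502, -133*p^2/2008 + p*q^2 - 783*p*q/2008 - 517*q^2/1004, 261*p^2/4016 + 1295*p*q/4016 + q^3 + 773*q^2/2008}; counting standard monomials gives mu = 6. Corank 2; j^3 = -(p + q)*(p + 2*q)^2 has shape L^2 M (L != M), so D-series; mu = 6 gives D_6.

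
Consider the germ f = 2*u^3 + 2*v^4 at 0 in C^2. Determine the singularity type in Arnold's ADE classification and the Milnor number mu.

The Hessian of f at 0 is [[0, 0], [0, 0]] with rank 0, so corank 2. A Groebner basis of the Jacobian ideal J(f) in C{u,v} is {v^3, u^2}; counting standard monomials gives mu = 6. Corank 2; j^3 = 2*u^3 is a perfect cube, so E-series; the 4-jet and mu = 6 give E_6.

Type E_6, Milnor number mu = 6.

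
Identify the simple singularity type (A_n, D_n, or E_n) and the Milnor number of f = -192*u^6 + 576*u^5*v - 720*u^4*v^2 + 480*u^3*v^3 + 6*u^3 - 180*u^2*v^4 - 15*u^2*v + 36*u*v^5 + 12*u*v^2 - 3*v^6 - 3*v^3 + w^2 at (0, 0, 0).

The Hessian of f at 0 is [[0, 0, 0], [0, 0, 0], [0, 0, 2]] with rank 1, so corank 2. A Groebner basis of the Jacobian ideal J(f) in C{u,v,w} is {u*v/12 + v^5 - v^2/12, u*v^2 - v^3, u^2 - 3*u*v/2 + v^2/2, w}; counting standard monomials gives mu = 7. Corank 2; j^3 = 3*(u - v)^2*(2*u - v) has shape L^2 M (L != M), so D-series; mu = 7 gives D_7.

Type D_7, Milnor number mu = 7.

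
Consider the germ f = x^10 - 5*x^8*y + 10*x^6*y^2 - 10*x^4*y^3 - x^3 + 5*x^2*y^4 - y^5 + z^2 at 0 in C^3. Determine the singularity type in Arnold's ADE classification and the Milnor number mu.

The Hessian of f at 0 has rank 1. Corank 2; j^3 = -x^3 is a perfect cube, so E-series; the 5-jet and mu = 8 give E_8.

Type E_{8}, Milnor number mu = 8.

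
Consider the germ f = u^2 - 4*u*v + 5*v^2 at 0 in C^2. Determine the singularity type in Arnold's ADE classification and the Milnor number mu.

Type A_{1}, Milnor number mu = 1.

The Hessian of f at 0 has rank 2. Corank 0: nondegenerate Morse point, so A_1.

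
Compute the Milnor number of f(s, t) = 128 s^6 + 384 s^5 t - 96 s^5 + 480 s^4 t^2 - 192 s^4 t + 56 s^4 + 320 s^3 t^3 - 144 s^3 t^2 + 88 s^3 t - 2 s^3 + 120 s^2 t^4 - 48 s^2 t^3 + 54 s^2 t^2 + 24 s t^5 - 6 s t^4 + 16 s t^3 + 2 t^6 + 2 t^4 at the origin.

The Hessian of f at 0 has rank 0. Corank 2; j^3 = -2*s^3 is a perfect cube, so E-series; the 4-jet and mu = 6 give E_6.

6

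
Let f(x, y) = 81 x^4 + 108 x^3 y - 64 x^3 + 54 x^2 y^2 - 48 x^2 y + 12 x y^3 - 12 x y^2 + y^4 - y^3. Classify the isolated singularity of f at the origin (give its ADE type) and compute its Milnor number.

Type E_{6}, Milnor number mu = 6.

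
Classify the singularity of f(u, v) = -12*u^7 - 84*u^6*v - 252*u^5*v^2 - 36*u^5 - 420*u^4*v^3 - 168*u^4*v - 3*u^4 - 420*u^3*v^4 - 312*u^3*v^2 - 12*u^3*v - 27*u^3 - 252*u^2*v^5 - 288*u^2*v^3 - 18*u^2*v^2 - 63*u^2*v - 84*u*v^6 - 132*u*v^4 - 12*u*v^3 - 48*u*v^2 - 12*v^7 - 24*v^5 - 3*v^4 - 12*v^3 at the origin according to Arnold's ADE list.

The Hessian of f at 0 has rank 0. Corank 2; j^3 = -3*(u + v)*(3*u + 2*v)^2 has shape L^2 M (L != M), so D-series; mu = 5 gives D_5.

D5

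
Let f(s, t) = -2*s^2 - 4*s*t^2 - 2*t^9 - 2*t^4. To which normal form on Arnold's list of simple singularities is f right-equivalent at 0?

The Hessian of f at 0 has rank 1. Corank 1: A-series; mu = 8 gives A_8.

A_8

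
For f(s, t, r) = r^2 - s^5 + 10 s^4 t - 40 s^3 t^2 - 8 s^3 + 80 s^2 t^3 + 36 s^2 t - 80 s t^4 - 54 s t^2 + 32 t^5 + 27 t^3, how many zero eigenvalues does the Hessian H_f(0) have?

2

The Hessian at 0 is [[0, 0, 0], [0, 0, 0], [0, 0, 2]] of rank 1; hence corank 2.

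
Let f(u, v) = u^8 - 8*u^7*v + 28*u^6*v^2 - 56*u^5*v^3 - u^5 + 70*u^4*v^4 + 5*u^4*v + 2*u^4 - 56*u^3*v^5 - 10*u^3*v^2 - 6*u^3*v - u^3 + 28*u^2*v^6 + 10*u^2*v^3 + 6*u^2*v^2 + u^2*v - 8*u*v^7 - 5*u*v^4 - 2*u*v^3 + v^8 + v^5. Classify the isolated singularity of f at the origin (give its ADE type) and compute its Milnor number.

Type D_{9}, Milnor number mu = 9.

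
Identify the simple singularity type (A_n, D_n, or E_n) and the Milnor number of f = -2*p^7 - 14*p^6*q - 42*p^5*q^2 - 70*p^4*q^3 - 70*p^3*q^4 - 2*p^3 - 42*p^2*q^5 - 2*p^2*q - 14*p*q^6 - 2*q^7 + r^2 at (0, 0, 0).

The Hessian of f at 0 is [[0, 0, 0], [0, 0, 0], [0, 0, 2]] with rank 1, so corank 2. A Groebner basis of the Jacobian ideal J(f) in C{p,q,r} is {-p*q/7 + q^6, p*q^2, p^2 + p*q, r}; counting standard monomials gives mu = 8. Corank 2; j^3 = -2*p^2*(p + q) has shape L^2 M (L != M), so D-series; mu = 8 gives D_8.

Type D_{8}, Milnor number mu = 8.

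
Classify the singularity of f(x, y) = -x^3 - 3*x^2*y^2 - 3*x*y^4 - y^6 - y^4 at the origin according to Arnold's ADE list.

E_6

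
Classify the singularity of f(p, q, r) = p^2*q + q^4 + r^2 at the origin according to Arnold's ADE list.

D_5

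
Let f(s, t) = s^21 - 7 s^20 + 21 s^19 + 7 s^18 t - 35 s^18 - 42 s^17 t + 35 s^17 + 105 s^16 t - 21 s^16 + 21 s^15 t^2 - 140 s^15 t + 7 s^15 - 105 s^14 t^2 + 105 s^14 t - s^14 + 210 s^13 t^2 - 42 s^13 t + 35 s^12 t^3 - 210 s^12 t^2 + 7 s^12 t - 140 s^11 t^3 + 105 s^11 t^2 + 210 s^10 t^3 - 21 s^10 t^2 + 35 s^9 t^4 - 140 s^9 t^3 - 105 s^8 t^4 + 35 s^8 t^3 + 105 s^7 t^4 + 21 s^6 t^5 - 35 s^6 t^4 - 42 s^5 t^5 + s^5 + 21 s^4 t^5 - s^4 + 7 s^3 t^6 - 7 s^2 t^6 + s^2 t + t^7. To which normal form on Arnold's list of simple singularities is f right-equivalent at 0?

The Hessian of f at 0 is [[0, 0], [0, 0]] with rank 0, so corank 2. A Groebner basis of the Jacobian ideal J(f) in C{s,t} is {s^2/7 + t^6, s^3, s*t}; counting standard monomials gives mu = 8. Corank 2; j^3 = s^2*t has shape L^2 M (L != M), so D-series; mu = 8 gives D_8.

D8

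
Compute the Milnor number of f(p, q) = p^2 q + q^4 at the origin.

5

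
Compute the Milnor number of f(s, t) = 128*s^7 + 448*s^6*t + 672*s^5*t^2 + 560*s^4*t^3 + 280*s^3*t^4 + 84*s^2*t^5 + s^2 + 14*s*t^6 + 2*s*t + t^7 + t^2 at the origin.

The Hessian of f at 0 has rank 1. Corank 1: A-series; mu = 6 gives A_6.

6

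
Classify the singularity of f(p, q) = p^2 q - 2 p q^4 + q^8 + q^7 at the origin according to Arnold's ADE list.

D_9

The Hessian of f at 0 is [[0, 0], [0, 0]] with rank 0, so corank 2. A Groebner basis of the Jacobian ideal J(f) in C{p,q} is {p^2*q^2, -8*p^2*q - p^2 + p*q^3, -p*q + q^4, p^3}; counting standard monomials gives mu = 9. Corank 2; j^3 = p^2*q has shape L^2 M (L != M), so D-series; mu = 9 gives D_9.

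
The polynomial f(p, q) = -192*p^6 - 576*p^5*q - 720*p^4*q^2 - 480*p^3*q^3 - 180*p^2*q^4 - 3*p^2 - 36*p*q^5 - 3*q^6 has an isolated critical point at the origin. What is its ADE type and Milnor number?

Type A5, Milnor number mu = 5.

The Hessian of f at 0 has rank 1. Corank 1: A-series; mu = 5 gives A_5.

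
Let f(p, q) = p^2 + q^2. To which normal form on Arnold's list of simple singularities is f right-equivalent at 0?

A_{1}

The Hessian of f at 0 is [[2, 0], [0, 2]] with rank 2, so corank 0. A Groebner basis of the Jacobian ideal J(f) in C{p,q} is {p, q}; counting standard monomials gives mu = 1. Corank 0: nondegenerate Morse point, so A_1.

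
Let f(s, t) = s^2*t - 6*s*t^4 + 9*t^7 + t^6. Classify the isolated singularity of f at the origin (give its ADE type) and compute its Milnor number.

Type D_7, Milnor number mu = 7.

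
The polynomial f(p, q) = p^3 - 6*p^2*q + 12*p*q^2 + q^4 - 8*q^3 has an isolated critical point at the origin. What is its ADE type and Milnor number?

Type E_{6}, Milnor number mu = 6.

The Hessian of f at 0 has rank 0. Corank 2; j^3 = (p - 2*q)^3 is a perfect cube, so E-series; the 4-jet and mu = 6 give E_6.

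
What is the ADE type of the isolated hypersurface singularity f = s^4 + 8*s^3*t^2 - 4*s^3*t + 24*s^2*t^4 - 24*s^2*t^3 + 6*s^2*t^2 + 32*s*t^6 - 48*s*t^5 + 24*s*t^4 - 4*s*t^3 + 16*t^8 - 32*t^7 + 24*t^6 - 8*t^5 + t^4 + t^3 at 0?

E6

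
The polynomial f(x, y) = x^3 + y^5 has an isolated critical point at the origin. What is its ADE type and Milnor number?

The Hessian of f at 0 has rank 0. Corank 2; j^3 = x^3 is a perfect cube, so E-series; the 5-jet and mu = 8 give E_8.

Type E_8, Milnor number mu = 8.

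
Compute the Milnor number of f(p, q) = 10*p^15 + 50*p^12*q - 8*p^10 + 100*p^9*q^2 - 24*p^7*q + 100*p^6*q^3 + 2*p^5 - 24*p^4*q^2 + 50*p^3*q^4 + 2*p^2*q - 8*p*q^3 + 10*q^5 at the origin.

The Hessian of f at 0 has rank 0. Corank 2; j^3 = 2*p^2*q has shape L^2 M (L != M), so D-series; mu = 6 gives D_6.

6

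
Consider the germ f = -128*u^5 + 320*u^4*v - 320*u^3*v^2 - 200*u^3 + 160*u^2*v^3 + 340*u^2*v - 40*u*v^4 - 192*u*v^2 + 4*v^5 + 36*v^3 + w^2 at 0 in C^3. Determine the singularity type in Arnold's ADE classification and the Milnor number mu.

Type D6, Milnor number mu = 6.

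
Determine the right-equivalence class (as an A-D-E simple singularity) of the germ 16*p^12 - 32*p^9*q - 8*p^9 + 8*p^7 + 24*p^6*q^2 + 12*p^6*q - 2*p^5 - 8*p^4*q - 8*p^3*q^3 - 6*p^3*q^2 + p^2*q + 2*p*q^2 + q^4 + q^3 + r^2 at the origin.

D_{5}

The Hessian of f at 0 is [[0, 0, 0], [0, 0, 0], [0, 0, 2]] with rank 1, so corank 2. A Groebner basis of the Jacobian ideal J(f) in C{p,q,r} is {p^3 - p^2/4 + q^2/4, p^2/4 + q^3 - q^2/4, p*q + q^2, r}; counting standard monomials gives mu = 5. Corank 2; j^3 = q*(p + q)^2 has shape L^2 M (L != M), so D-series; mu = 5 gives D_5.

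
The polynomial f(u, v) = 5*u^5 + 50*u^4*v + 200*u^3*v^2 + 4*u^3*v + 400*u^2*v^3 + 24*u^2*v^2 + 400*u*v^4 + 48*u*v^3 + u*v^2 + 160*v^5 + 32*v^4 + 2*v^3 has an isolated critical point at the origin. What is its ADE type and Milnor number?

Type D_6, Milnor number mu = 6.

The Hessian of f at 0 has rank 0. Corank 2; j^3 = v^2*(u + 2*v) has shape L^2 M (L != M), so D-series; mu = 6 gives D_6.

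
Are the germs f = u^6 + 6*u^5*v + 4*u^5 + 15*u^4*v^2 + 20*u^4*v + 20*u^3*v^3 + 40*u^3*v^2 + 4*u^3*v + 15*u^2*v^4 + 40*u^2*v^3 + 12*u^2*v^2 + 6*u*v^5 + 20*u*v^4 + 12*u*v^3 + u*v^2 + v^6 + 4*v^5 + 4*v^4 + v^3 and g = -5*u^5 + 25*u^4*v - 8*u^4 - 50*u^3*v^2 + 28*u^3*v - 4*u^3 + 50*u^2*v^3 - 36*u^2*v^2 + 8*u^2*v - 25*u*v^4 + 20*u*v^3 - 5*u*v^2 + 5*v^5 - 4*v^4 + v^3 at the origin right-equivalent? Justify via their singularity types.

No.

The Hessian of f at 0 has rank 0. Corank 2; j^3 = v^2*(u + v) has shape L^2 M (L != M), so D-series; mu = 7 gives D_7. The Hessian of g at 0 has rank 0. Corank 2; j^3 = -(u - v)*(2*u - v)^2 has shape L^2 M (L != M), so D-series; mu = 6 gives D_6. f is D_7 but g is D_6, hence not right-equivalent.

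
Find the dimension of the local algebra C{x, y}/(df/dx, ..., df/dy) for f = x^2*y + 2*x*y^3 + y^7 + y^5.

The Hessian of f at 0 is [[0, 0], [0, 0]] with rank 0, so corank 2. A Groebner basis of the Jacobian ideal J(f) in C{x,y} is {x^2*y^2 + x^2/7 + x*y^2/7, x^3 - x^2/7 - x*y^2/7, x*y + y^3}; counting standard monomials gives mu = 8. Corank 2; j^3 = x^2*y has shape L^2 M (L != M), so D-series; mu = 8 gives D_8.

8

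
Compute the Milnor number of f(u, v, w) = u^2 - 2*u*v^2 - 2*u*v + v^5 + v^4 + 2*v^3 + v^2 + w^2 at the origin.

The Hessian of f at 0 has rank 2. Corank 1: A-series; mu = 4 gives A_4.

4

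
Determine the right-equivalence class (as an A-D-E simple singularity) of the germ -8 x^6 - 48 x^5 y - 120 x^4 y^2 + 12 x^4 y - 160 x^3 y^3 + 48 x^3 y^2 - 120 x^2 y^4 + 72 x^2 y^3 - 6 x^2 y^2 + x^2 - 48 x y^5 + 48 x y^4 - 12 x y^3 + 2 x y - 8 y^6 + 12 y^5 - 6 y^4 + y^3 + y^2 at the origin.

A_{2}

The Hessian of f at 0 has rank 1. Corank 1: A-series; mu = 2 gives A_2.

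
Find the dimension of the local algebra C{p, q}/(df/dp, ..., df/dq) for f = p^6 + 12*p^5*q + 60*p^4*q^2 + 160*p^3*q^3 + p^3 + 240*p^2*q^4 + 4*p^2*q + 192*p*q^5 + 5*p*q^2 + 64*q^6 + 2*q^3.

The Hessian of f at 0 is [[0, 0], [0, 0]] with rank 0, so corank 2. A Groebner basis of the Jacobian ideal J(f) in C{p,q} is {-p*q/6 + q^5 - q^2/6, p*q^2 + q^3, p^2 + 3*p*q + 2*q^2}; counting standard monomials gives mu = 7. Corank 2; j^3 = (p + q)^2*(p + 2*q) has shape L^2 M (L != M), so D-series; mu = 7 gives D_7.

7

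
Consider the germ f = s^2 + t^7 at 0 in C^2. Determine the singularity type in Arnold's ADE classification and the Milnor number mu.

Type A6, Milnor number mu = 6.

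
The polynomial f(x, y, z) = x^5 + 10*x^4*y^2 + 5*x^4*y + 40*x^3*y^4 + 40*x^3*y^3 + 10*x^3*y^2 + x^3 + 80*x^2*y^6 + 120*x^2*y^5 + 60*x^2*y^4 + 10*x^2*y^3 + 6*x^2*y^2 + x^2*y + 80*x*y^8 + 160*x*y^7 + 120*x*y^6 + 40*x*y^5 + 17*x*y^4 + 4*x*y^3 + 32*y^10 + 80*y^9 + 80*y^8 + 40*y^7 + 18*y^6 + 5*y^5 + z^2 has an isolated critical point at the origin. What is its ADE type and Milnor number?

Type D_6, Milnor number mu = 6.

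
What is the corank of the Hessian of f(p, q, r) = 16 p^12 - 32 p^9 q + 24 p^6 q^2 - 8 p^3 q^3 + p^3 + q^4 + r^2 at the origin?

The Hessian at 0 is [[0, 0, 0], [0, 0, 0], [0, 0, 2]] of rank 1; hence corank 2.

2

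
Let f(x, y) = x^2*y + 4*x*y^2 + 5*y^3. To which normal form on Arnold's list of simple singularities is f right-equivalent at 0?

The Hessian of f at 0 has rank 0. Corank 2; j^3 = y*(x^2 + 4*x*y + 5*y^2) splits into three distinct lines over C (the quadratic factor has nonzero discriminant), so D_4.

D_4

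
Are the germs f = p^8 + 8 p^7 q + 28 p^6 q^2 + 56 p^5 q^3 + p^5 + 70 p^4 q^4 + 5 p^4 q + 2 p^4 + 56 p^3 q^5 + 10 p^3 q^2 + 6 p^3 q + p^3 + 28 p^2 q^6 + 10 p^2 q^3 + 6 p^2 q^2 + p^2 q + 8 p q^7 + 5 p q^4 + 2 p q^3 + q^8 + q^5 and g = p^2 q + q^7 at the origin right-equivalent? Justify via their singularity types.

The Hessian of f at 0 has rank 0. Corank 2; j^3 = p^2*(p + q) has shape L^2 M (L != M), so D-series; mu = 9 gives D_9. The Hessian of g at 0 has rank 0. Corank 2; j^3 = p^2*q has shape L^2 M (L != M), so D-series; mu = 8 gives D_8. f is D_9 but g is D_8, hence not right-equivalent.

No.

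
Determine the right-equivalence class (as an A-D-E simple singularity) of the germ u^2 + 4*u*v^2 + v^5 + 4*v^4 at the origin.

A_4

The Hessian of f at 0 has rank 1. Corank 1: A-series; mu = 4 gives A_4.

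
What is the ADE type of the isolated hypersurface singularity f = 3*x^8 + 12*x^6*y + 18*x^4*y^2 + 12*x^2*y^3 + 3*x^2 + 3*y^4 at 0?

The Hessian of f at 0 is [[6, 0], [0, 0]] with rank 1, so corank 1. A Groebner basis of the Jacobian ideal J(f) in C{x,y} is {y^3, x}; counting standard monomials gives mu = 3. Corank 1: A-series; mu = 3 gives A_3.

A3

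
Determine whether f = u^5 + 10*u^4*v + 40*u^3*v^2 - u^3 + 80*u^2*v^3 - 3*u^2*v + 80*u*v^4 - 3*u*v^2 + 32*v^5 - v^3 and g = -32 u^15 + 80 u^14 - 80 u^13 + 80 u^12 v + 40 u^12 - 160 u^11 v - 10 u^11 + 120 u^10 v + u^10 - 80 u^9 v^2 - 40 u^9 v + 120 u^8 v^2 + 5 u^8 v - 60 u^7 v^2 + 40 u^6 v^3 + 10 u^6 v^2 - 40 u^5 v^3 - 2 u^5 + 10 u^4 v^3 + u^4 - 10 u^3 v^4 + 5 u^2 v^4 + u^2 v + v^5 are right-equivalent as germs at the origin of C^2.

No.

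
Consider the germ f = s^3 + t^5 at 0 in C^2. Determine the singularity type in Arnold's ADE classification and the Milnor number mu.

Type E_{8}, Milnor number mu = 8.

The Hessian of f at 0 has rank 0. Corank 2; j^3 = s^3 is a perfect cube, so E-series; the 5-jet and mu = 8 give E_8.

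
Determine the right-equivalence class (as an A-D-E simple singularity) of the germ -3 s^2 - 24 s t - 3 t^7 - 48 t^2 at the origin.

A_{6}

The Hessian of f at 0 has rank 1. Corank 1: A-series; mu = 6 gives A_6.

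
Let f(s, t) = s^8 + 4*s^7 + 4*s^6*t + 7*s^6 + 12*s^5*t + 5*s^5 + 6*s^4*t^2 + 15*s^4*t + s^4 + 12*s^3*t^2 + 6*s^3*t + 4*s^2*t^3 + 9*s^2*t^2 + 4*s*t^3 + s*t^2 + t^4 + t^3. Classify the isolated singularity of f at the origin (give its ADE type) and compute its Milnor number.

Type D5, Milnor number mu = 5.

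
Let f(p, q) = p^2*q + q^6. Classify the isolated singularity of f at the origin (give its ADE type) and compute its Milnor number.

The Hessian of f at 0 has rank 0. Corank 2; j^3 = p^2*q has shape L^2 M (L != M), so D-series; mu = 7 gives D_7.

Type D7, Milnor number mu = 7.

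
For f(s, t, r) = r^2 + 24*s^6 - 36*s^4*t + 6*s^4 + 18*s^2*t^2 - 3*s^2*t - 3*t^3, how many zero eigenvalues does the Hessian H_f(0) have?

The Hessian at 0 is [[0, 0, 0], [0, 0, 0], [0, 0, 2]] of rank 1; hence corank 2.

2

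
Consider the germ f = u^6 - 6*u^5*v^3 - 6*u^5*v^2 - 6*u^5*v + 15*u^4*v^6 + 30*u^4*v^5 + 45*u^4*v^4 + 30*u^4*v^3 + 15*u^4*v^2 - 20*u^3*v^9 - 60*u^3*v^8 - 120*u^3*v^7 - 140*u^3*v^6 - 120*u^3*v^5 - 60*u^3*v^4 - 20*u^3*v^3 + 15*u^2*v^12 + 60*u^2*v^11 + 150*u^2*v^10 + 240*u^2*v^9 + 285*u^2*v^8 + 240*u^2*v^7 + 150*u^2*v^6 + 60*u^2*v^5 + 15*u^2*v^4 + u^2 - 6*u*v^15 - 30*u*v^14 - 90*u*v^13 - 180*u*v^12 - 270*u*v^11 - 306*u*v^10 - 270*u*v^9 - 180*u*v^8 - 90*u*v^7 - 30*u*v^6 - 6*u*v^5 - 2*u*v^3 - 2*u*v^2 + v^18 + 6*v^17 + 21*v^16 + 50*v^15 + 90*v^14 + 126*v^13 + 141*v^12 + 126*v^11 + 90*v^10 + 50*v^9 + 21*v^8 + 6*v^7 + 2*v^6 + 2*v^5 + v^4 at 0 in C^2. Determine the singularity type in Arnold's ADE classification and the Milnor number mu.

Type A_5, Milnor number mu = 5.

The Hessian of f at 0 is [[2, 0], [0, 0]] with rank 1, so corank 1. A Groebner basis of the Jacobian ideal J(f) in C{u,v} is {u*v^2 - u*v + u - v^2, -u + v^3 + v^2, u^2 - u*v + u - v^2}; counting standard monomials gives mu = 5. Corank 1: A-series; mu = 5 gives A_5.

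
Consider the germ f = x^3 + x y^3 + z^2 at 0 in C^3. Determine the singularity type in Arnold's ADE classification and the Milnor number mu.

Type E_{7}, Milnor number mu = 7.

The Hessian of f at 0 is [[0, 0, 0], [0, 0, 0], [0, 0, 2]] with rank 1, so corank 2. A Groebner basis of the Jacobian ideal J(f) in C{x,y,z} is {x^3, x*y^2, 3*x^2 + y^3, z}; counting standard monomials gives mu = 7. Corank 2; j^3 = x^3 is a perfect cube, so E-series; the 4-jet and mu = 7 give E_7.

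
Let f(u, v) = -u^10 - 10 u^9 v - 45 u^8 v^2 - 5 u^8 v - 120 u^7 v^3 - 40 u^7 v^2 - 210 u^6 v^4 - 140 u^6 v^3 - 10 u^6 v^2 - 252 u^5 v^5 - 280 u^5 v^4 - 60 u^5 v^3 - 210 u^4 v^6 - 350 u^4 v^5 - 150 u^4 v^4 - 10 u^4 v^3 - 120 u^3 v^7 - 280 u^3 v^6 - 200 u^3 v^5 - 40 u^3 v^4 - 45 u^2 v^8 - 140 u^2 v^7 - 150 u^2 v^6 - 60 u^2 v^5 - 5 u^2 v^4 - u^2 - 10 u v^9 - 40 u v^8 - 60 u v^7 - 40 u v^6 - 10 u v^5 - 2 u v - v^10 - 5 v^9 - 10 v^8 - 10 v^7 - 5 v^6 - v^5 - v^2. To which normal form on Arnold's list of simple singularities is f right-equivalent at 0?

The Hessian of f at 0 is [[-2, -2], [-2, -2]] with rank 1, so corank 1. A Groebner basis of the Jacobian ideal J(f) in C{u,v} is {v^4, u + v}; counting standard monomials gives mu = 4. Corank 1: A-series; mu = 4 gives A_4.

A4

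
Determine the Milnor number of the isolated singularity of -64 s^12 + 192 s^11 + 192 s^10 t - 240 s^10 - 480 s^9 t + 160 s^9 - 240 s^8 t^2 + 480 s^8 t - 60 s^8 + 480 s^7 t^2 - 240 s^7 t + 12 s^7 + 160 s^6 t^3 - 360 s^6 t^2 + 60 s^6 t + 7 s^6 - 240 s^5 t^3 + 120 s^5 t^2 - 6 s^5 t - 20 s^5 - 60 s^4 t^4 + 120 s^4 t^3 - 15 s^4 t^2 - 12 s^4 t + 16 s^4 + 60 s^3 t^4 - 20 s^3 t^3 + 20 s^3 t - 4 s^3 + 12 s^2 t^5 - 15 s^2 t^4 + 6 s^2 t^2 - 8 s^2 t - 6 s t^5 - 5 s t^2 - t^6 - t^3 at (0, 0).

7

The Hessian of f at 0 has rank 0. Corank 2; j^3 = -(s + t)*(2*s + t)^2 has shape L^2 M (L != M), so D-series; mu = 7 gives D_7.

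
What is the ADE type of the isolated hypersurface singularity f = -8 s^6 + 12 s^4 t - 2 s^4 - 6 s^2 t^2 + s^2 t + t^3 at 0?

D_4

The Hessian of f at 0 has rank 0. Corank 2; j^3 = t*(s^2 + t^2) splits into three distinct lines over C (the quadratic factor has nonzero discriminant), so D_4.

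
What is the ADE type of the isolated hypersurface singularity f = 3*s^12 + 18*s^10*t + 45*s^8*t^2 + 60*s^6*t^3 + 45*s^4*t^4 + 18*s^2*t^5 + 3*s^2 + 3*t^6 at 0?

A_{5}

The Hessian of f at 0 is [[6, 0], [0, 0]] with rank 1, so corank 1. A Groebner basis of the Jacobian ideal J(f) in C{s,t} is {t^5, s}; counting standard monomials gives mu = 5. Corank 1: A-series; mu = 5 gives A_5.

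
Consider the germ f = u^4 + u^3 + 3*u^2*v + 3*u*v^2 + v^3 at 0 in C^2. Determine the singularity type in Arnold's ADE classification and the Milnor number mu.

Type E6, Milnor number mu = 6.

The Hessian of f at 0 is [[0, 0], [0, 0]] with rank 0, so corank 2. A Groebner basis of the Jacobian ideal J(f) in C{u,v} is {v^4, u*v^2 + 2*v^3/3, u^2 + 2*u*v + v^2}; counting standard monomials gives mu = 6. Corank 2; j^3 = (u + v)^3 is a perfect cube, so E-series; the 4-jet and mu = 6 give E_6.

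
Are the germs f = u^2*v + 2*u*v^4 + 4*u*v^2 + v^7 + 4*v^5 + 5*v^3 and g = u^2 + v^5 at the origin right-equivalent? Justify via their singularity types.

The Hessian of f at 0 is [[0, 0], [0, 0]] with rank 0, so corank 2. A Groebner basis of the Jacobian ideal J(f) in C{u,v} is {v^3, u^2 - v^2, u*v + 2*v^2}; counting standard monomials gives mu = 4. Corank 2; j^3 = v*(u^2 + 4*u*v + 5*v^2) splits into three distinct lines over C (the quadratic factor has nonzero discriminant), so D_4. The Hessian of g at 0 is [[2, 0], [0, 0]] with rank 1, so corank 1. A Groebner basis of the Jacobian ideal J(g) in C{u,v} is {v^4, u}; counting standard monomials gives mu = 4. Corank 1: A-series; mu = 4 gives A_4. f is D_4 but g is A_4, hence not right-equivalent.

No.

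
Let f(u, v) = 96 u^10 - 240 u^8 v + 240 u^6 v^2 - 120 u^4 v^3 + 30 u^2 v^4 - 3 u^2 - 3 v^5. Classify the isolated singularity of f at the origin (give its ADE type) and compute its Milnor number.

Type A_{4}, Milnor number mu = 4.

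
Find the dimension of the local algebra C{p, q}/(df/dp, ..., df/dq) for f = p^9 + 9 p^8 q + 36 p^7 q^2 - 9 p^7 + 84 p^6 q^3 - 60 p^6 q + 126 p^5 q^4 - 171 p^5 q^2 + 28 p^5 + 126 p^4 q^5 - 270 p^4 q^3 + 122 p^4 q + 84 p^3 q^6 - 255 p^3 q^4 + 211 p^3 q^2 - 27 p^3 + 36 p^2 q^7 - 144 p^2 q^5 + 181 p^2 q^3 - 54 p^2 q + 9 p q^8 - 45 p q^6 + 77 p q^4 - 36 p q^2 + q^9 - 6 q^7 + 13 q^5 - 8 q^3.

8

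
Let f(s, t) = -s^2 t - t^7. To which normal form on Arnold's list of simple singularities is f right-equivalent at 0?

D_8

The Hessian of f at 0 has rank 0. Corank 2; j^3 = -s^2*t has shape L^2 M (L != M), so D-series; mu = 8 gives D_8.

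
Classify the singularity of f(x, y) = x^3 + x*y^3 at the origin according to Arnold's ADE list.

E_{7}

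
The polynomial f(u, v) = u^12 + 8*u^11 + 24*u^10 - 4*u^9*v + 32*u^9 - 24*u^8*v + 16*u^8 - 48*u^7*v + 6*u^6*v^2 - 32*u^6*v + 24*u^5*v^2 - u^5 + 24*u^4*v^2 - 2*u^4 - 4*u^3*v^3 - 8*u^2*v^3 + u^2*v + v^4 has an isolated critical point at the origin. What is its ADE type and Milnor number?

The Hessian of f at 0 is [[0, 0], [0, 0]] with rank 0, so corank 2. A Groebner basis of the Jacobian ideal J(f) in C{u,v} is {u^3, u^2/4 + v^3, u*v}; counting standard monomials gives mu = 5. Corank 2; j^3 = u^2*v has shape L^2 M (L != M), so D-series; mu = 5 gives D_5.

Type D5, Milnor number mu = 5.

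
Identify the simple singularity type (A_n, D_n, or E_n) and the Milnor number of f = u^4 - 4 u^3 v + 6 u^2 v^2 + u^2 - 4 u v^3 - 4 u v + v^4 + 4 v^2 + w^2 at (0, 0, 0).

Type A_3, Milnor number mu = 3.

The Hessian of f at 0 has rank 2. Corank 1: A-series; mu = 3 gives A_3.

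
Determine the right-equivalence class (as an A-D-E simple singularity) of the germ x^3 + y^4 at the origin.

E_{6}

The Hessian of f at 0 has rank 0. Corank 2; j^3 = x^3 is a perfect cube, so E-series; the 4-jet and mu = 6 give E_6.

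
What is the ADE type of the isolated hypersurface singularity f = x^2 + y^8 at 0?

The Hessian of f at 0 has rank 1. Corank 1: A-series; mu = 7 gives A_7.

A_7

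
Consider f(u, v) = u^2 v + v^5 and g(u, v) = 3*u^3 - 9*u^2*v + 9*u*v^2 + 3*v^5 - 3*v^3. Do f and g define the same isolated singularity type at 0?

No.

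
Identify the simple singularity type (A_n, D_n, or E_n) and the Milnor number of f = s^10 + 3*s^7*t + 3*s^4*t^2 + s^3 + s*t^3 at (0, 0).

The Hessian of f at 0 is [[0, 0], [0, 0]] with rank 0, so corank 2. A Groebner basis of the Jacobian ideal J(f) in C{s,t} is {s^3, s*t^2, 3*s^2 + t^3}; counting standard monomials gives mu = 7. Corank 2; j^3 = s^3 is a perfect cube, so E-series; the 4-jet and mu = 7 give E_7.

Type E_{7}, Milnor number mu = 7.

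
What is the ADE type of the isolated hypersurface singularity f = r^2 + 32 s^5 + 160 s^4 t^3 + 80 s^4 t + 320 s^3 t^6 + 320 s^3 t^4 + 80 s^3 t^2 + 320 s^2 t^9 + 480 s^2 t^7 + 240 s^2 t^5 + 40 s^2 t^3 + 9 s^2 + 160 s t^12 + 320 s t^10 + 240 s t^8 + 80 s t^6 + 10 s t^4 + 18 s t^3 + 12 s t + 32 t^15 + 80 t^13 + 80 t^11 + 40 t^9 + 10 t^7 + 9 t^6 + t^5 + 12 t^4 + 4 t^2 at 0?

The Hessian of f at 0 has rank 2. Corank 1: A-series; mu = 4 gives A_4.

A4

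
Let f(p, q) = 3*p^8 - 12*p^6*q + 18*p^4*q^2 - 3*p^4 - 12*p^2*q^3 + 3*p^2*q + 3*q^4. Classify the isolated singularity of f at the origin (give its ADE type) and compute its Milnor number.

Type D_{5}, Milnor number mu = 5.

The Hessian of f at 0 has rank 0. Corank 2; j^3 = 3*p^2*q has shape L^2 M (L != M), so D-series; mu = 5 gives D_5.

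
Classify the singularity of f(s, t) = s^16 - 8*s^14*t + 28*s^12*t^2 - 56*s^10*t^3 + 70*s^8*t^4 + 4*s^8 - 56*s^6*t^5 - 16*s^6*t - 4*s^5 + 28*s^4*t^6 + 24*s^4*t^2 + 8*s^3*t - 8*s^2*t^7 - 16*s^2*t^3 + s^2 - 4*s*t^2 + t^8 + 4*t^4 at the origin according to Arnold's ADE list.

The Hessian of f at 0 has rank 1. Corank 1: A-series; mu = 7 gives A_7.

A_{7}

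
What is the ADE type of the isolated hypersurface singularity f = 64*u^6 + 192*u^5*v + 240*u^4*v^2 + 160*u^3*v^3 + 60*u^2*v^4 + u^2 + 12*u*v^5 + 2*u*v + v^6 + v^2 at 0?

A_{5}

The Hessian of f at 0 has rank 1. Corank 1: A-series; mu = 5 gives A_5.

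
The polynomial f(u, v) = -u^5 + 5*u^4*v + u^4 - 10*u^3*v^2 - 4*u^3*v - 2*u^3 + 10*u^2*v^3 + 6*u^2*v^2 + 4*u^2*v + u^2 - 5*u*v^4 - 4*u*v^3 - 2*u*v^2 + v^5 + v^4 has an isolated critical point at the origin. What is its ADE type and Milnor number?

Type A_{4}, Milnor number mu = 4.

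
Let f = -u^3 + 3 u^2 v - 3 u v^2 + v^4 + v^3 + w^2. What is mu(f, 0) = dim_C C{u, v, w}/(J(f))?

6

The Hessian of f at 0 is [[0, 0, 0], [0, 0, 0], [0, 0, 2]] with rank 1, so corank 2. A Groebner basis of the Jacobian ideal J(f) in C{u,v,w} is {v^3, u^2 - 2*u*v + v^2, w}; counting standard monomials gives mu = 6. Corank 2; j^3 = -(u - v)^3 is a perfect cube, so E-series; the 4-jet and mu = 6 give E_6.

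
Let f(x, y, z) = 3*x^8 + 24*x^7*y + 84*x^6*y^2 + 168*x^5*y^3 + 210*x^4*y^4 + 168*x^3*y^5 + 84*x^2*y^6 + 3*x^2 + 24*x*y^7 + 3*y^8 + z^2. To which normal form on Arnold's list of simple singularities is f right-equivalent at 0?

The Hessian of f at 0 has rank 2. Corank 1: A-series; mu = 7 gives A_7.

A7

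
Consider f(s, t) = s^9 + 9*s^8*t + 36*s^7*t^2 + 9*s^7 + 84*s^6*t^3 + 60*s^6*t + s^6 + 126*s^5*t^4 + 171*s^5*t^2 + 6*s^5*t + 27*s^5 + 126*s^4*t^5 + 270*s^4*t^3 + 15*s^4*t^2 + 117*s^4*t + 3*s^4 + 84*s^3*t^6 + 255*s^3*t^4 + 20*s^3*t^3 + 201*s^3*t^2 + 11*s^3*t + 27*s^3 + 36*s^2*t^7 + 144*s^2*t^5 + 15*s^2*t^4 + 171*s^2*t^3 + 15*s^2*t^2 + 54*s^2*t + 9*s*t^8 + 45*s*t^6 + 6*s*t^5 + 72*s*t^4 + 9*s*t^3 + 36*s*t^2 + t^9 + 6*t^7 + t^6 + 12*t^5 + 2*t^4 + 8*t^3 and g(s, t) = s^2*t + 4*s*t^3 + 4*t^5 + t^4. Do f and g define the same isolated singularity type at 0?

The Hessian of f at 0 has rank 0. Corank 2; j^3 = (3*s + 2*t)^3 is a perfect cube, so E-series; the 4-jet and mu = 7 give E_7. The Hessian of g at 0 has rank 0. Corank 2; j^3 = s^2*t has shape L^2 M (L != M), so D-series; mu = 5 gives D_5. f is E_7 but g is D_5, hence not right-equivalent.

No.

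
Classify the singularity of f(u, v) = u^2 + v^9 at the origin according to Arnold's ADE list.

A_8

The Hessian of f at 0 has rank 1. Corank 1: A-series; mu = 8 gives A_8.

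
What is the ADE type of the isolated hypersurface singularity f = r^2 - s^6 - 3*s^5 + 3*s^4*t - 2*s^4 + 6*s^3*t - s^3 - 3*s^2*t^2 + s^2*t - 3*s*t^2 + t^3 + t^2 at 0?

The Hessian of f at 0 has rank 2. Corank 1: A-series; mu = 2 gives A_2.

A2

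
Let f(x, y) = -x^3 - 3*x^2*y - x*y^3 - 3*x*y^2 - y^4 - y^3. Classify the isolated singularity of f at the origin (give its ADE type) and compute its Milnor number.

Type E_{7}, Milnor number mu = 7.

The Hessian of f at 0 has rank 0. Corank 2; j^3 = -(x + y)^3 is a perfect cube, so E-series; the 4-jet and mu = 7 give E_7.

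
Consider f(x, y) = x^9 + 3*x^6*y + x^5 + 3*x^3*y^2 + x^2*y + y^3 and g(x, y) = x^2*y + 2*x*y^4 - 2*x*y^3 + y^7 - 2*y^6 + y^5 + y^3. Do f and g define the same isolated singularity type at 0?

Yes.

The Hessian of f at 0 has rank 0. Corank 2; j^3 = y*(x^2 + y^2) splits into three distinct lines over C (the quadratic factor has nonzero discriminant), so D_4. The Hessian of g at 0 has rank 0. Corank 2; j^3 = y*(x^2 + y^2) splits into three distinct lines over C (the quadratic factor has nonzero discriminant), so D_4. Both have type D_4, hence right-equivalent.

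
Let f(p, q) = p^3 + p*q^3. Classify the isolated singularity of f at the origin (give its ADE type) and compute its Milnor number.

The Hessian of f at 0 is [[0, 0], [0, 0]] with rank 0, so corank 2. A Groebner basis of the Jacobian ideal J(f) in C{p,q} is {p^3, p*q^2, 3*p^2 + q^3}; counting standard monomials gives mu = 7. Corank 2; j^3 = p^3 is a perfect cube, so E-series; the 4-jet and mu = 7 give E_7.

Type E_7, Milnor number mu = 7.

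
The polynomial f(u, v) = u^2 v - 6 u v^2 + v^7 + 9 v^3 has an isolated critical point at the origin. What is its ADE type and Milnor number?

Type D8, Milnor number mu = 8.

The Hessian of f at 0 has rank 0. Corank 2; j^3 = v*(u - 3*v)^2 has shape L^2 M (L != M), so D-series; mu = 8 gives D_8.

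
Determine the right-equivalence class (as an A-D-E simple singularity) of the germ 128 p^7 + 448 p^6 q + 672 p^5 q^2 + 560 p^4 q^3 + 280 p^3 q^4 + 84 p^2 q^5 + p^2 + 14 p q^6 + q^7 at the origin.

A_6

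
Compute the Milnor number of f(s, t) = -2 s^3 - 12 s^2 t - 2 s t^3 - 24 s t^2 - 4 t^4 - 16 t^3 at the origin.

The Hessian of f at 0 has rank 0. Corank 2; j^3 = -2*(s + 2*t)^3 is a perfect cube, so E-series; the 4-jet and mu = 7 give E_7.

7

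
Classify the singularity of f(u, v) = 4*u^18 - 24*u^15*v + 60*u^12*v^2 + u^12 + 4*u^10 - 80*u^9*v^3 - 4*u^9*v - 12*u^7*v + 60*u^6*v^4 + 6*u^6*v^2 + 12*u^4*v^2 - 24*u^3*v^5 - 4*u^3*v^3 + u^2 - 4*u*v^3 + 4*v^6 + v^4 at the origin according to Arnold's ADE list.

A_3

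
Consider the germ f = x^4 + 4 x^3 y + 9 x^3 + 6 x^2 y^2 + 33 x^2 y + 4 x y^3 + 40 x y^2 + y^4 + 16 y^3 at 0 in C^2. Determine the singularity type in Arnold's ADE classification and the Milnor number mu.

The Hessian of f at 0 is [[0, 0], [0, 0]] with rank 0, so corank 2. A Groebner basis of the Jacobian ideal J(f) in C{x,y} is {x*y^2 + 27*x*y + 36*y^2, -81*x*y/4 + y^3 - 27*y^2, x^2 + 7*x*y/3 + 4*y^2/3}; counting standard monomials gives mu = 5. Corank 2; j^3 = (x + y)*(3*x + 4*y)^2 has shape L^2 M (L != M), so D-series; mu = 5 gives D_5.

Type D_5, Milnor number mu = 5.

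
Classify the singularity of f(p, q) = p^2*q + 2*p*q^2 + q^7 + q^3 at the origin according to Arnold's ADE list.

D_{8}

The Hessian of f at 0 has rank 0. Corank 2; j^3 = q*(p + q)^2 has shape L^2 M (L != M), so D-series; mu = 8 gives D_8.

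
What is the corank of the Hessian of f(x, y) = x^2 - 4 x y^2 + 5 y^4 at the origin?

The Hessian at 0 is [[2, 0], [0, 0]] of rank 1; hence corank 1.

1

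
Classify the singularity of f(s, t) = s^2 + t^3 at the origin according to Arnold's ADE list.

A2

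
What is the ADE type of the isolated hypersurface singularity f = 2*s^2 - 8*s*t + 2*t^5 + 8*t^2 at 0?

The Hessian of f at 0 has rank 1. Corank 1: A-series; mu = 4 gives A_4.

A_{4}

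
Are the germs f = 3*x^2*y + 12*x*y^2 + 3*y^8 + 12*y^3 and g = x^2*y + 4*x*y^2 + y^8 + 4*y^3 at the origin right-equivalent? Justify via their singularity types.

Yes.

The Hessian of f at 0 has rank 0. Corank 2; j^3 = 3*y*(x + 2*y)^2 has shape L^2 M (L != M), so D-series; mu = 9 gives D_9. The Hessian of g at 0 has rank 0. Corank 2; j^3 = y*(x + 2*y)^2 has shape L^2 M (L != M), so D-series; mu = 9 gives D_9. Both have type D_9, hence right-equivalent.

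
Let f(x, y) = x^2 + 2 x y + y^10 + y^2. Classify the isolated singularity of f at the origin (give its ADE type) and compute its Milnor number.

Type A_{9}, Milnor number mu = 9.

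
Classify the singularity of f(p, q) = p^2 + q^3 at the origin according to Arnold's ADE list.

A_2

The Hessian of f at 0 has rank 1. Corank 1: A-series; mu = 2 gives A_2.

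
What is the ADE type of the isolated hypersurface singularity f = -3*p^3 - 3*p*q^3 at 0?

The Hessian of f at 0 has rank 0. Corank 2; j^3 = -3*p^3 is a perfect cube, so E-series; the 4-jet and mu = 7 give E_7.

E_7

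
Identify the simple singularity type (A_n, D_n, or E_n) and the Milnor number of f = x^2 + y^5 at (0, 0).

Type A4, Milnor number mu = 4.

The Hessian of f at 0 is [[2, 0], [0, 0]] with rank 1, so corank 1. A Groebner basis of the Jacobian ideal J(f) in C{x,y} is {y^4, x}; counting standard monomials gives mu = 4. Corank 1: A-series; mu = 4 gives A_4.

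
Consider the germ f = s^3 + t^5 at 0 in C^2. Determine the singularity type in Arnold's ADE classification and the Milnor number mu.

Type E_{8}, Milnor number mu = 8.

The Hessian of f at 0 has rank 0. Corank 2; j^3 = s^3 is a perfect cube, so E-series; the 5-jet and mu = 8 give E_8.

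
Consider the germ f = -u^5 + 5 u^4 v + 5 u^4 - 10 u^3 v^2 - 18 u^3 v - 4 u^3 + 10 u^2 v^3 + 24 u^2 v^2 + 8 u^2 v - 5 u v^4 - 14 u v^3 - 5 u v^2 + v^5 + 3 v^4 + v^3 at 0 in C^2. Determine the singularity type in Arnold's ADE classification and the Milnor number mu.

Type D5, Milnor number mu = 5.

The Hessian of f at 0 is [[0, 0], [0, 0]] with rank 0, so corank 2. A Groebner basis of the Jacobian ideal J(f) in C{u,v} is {u*v^2 + 4*u*v - 2*v^2, 8*u*v + v^3 - 4*v^2, u^2 - 2*u*v + 3*v^2/4}; counting standard monomials gives mu = 5. Corank 2; j^3 = -(u - v)*(2*u - v)^2 has shape L^2 M (L != M), so D-series; mu = 5 gives D_5.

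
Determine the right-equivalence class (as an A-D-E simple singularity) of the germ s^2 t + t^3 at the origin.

D4

The Hessian of f at 0 is [[0, 0], [0, 0]] with rank 0, so corank 2. A Groebner basis of the Jacobian ideal J(f) in C{s,t} is {t^3, s^2 + 3*t^2, s*t}; counting standard monomials gives mu = 4. Corank 2; j^3 = t*(s^2 + t^2) splits into three distinct lines over C (the quadratic factor has nonzero discriminant), so D_4.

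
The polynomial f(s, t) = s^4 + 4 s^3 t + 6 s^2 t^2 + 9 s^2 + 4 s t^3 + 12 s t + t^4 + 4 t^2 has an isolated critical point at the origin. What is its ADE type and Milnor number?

Type A3, Milnor number mu = 3.

The Hessian of f at 0 is [[18, 12], [12, 8]] with rank 1, so corank 1. A Groebner basis of the Jacobian ideal J(f) in C{s,t} is {t^3, s + 2*t/3}; counting standard monomials gives mu = 3. Corank 1: A-series; mu = 3 gives A_3.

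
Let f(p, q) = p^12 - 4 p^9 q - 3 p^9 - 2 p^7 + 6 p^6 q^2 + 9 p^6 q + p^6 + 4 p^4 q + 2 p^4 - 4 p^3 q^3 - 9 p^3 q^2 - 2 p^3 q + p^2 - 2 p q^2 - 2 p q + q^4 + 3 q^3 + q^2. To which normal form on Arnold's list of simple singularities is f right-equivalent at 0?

The Hessian of f at 0 has rank 1. Corank 1: A-series; mu = 2 gives A_2.

A_2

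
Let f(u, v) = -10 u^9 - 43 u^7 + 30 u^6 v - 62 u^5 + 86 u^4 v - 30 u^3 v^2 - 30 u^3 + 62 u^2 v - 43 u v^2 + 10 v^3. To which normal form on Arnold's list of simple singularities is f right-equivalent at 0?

The Hessian of f at 0 is [[0, 0], [0, 0]] with rank 0, so corank 2. A Groebner basis of the Jacobian ideal J(f) in C{u,v} is {v^3, u^2 - 11*v^2/26, u*v - 17*v^2/26}; counting standard monomials gives mu = 4. Corank 2; j^3 = -(3*u - 2*v)*(10*u^2 - 14*u*v + 5*v^2) splits into three distinct lines over C (the quadratic factor has nonzero discriminant), so D_4.

D4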